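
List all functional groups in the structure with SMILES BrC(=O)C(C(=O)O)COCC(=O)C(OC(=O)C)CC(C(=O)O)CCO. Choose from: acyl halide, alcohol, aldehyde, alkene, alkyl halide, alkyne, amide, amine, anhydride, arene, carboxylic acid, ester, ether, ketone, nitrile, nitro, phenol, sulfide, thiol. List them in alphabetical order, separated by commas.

acyl halide, alcohol, carboxylic acid, ester, ether, ketone

Reading the structure from left to right:
  BrCO: –C(=O)Br: carbonyl C bonded to C and to a halogen → acyl halide (not alkyl halide).
  CH(COOH): pendant –COOH: carbonyl C bonded to C and –OH → carboxylic acid.
  CH2OCH2: C–O–C with sp³ carbons on both sides and no adjacent C=O → ether.
  CO: –C(=O)– with carbon on both sides → ketone.
  CH(OCOCH3): pendant –OC(=O)CH3: an acyloxy group → ester.
  CH(COOH): pendant –COOH: carbonyl C bonded to C and –OH → carboxylic acid.
  CH2OH: –OH on an sp³ carbon → alcohol.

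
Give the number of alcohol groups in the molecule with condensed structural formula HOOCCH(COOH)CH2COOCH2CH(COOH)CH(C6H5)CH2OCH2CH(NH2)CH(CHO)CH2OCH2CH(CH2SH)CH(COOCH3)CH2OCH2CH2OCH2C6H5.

0

–COOH: carbonyl C bonded to –OH and C → carboxylic acid (the –OH is not a separate alcohol).
pendant –COOH: carbonyl C bonded to C and –OH → carboxylic acid.
–C(=O)–O–C with C on the carbonyl side → ester.
pendant –COOH: carbonyl C bonded to C and –OH → carboxylic acid.
pendant –C6H5: benzene ring → arene.
C–O–C with sp³ carbons on both sides and no adjacent C=O → ether.
–NH2 on an sp³ carbon with no adjacent C=O → amine.
pendant –CHO: carbonyl C bonded to C and H → aldehyde.
C–O–C with sp³ carbons on both sides and no adjacent C=O → ether.
pendant –CH2SH → thiol.
pendant –COOCH3: carbonyl C bonded to C and –OCH3 → ester.
C–O–C with sp³ carbons on both sides and no adjacent C=O → ether.
C–O–C with sp³ carbons on both sides and no adjacent C=O → ether.
–C6H5 phenyl ring → arene.
No segment is a alcohol: HOOC is carboxylic acid, not alcohol; CH(COOH) is carboxylic acid, not alcohol; CH(COOH) is carboxylic acid, not alcohol. → 0.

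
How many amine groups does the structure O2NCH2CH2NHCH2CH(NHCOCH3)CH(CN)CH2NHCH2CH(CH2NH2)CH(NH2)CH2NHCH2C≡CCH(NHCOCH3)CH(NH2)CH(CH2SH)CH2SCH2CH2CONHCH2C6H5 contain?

6

–NO2 on carbon → nitro group.
C–N–C with sp³ carbons and no adjacent C=O → amine (secondary).
pendant –NHC(=O)CH3: N bonded to a carbonyl → amide (not amine).
pendant –C≡N: nitrile.
C–N–C with sp³ carbons and no adjacent C=O → amine (secondary).
pendant –CH2NH2: N on sp³ C, no adjacent C=O → amine.
–NH2 on an sp³ carbon with no adjacent C=O → amine.
C–N–C with sp³ carbons and no adjacent C=O → amine (secondary).
C≡C triple bond → alkyne.
pendant –NHC(=O)CH3: N bonded to a carbonyl → amide (not amine).
–NH2 on an sp³ carbon with no adjacent C=O → amine.
pendant –CH2SH → thiol.
C–S–C linkage → sulfide (thioether).
–C(=O)–N– linkage → amide (the N is not an amine).
–C6H5 phenyl ring → arene.
Amine appears at: CH2NHCH2, CH2NHCH2, CH(CH2NH2), CH(NH2), CH2NHCH2, CH(NH2) → 6.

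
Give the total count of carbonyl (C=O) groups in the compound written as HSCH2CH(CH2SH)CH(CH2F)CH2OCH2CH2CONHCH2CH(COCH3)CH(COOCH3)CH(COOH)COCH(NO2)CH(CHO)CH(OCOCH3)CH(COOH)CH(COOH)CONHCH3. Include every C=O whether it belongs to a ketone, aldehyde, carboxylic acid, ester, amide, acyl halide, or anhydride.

10

CH2CONHCH2: amide, 1 C=O (running total 1).
CH(COCH3): ketone, 1 C=O (running total 2).
CH(COOCH3): ester, 1 C=O (running total 3).
CH(COOH): carboxylic acid, 1 C=O (running total 4).
CO: ketone, 1 C=O (running total 5).
CH(CHO): aldehyde, 1 C=O (running total 6).
CH(OCOCH3): ester, 1 C=O (running total 7).
CH(COOH): carboxylic acid, 1 C=O (running total 8).
CH(COOH): carboxylic acid, 1 C=O (running total 9).
CONHCH3: amide, 1 C=O (running total 10).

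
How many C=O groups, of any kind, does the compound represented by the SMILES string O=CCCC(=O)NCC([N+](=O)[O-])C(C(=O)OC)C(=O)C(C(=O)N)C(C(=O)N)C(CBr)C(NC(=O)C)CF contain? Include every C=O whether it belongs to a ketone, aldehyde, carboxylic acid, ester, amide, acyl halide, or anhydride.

OHC: aldehyde, 1 C=O (running total 1).
CH2CONHCH2: amide, 1 C=O (running total 2).
CH(COOCH3): ester, 1 C=O (running total 3).
CO: ketone, 1 C=O (running total 4).
CH(CONH2): amide, 1 C=O (running total 5).
CH(CONH2): amide, 1 C=O (running total 6).
CH(NHCOCH3): amide, 1 C=O (running total 7).

7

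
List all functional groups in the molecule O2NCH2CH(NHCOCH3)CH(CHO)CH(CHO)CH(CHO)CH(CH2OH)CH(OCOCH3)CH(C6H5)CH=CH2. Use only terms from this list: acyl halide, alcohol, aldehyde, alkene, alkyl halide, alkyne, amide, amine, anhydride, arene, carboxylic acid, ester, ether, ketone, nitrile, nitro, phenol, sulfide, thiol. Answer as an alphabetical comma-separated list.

–NO2 on carbon → nitro group.
pendant –NHC(=O)CH3: N bonded to a carbonyl → amide (not amine).
pendant –CHO: carbonyl C bonded to C and H → aldehyde.
pendant –CHO: carbonyl C bonded to C and H → aldehyde.
pendant –CHO: carbonyl C bonded to C and H → aldehyde.
pendant –CH2OH on an sp³ backbone C → alcohol.
pendant –OC(=O)CH3: an acyloxy group → ester.
pendant –C6H5: benzene ring → arene.
C=C double bond → alkene.

alcohol, aldehyde, alkene, amide, arene, ester, nitro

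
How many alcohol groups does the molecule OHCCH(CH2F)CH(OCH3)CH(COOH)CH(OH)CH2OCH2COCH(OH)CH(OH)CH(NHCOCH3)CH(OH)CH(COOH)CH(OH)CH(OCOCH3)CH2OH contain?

Reading the structure from left to right:
  OHC: terminal –CHO: carbonyl C bonded to H and C → aldehyde.
  CH(CH2F): pendant –CH2X: halogen on sp³ carbon → alkyl halide.
  CH(OCH3): pendant –OCH3: C–O–C with sp³ C, no adjacent C=O → ether.
  CH(COOH): pendant –COOH: carbonyl C bonded to C and –OH → carboxylic acid.
  CH(OH): –OH on an sp³ carbon → alcohol (secondary).
  CH2OCH2: C–O–C with sp³ carbons on both sides and no adjacent C=O → ether.
  CO: –C(=O)– with carbon on both sides → ketone.
  CH(OH): –OH on an sp³ carbon → alcohol (secondary).
  CH(OH): –OH on an sp³ carbon → alcohol (secondary).
  CH(NHCOCH3): pendant –NHC(=O)CH3: N bonded to a carbonyl → amide (not amine).
  CH(OH): –OH on an sp³ carbon → alcohol (secondary).
  CH(COOH): pendant –COOH: carbonyl C bonded to C and –OH → carboxylic acid.
  CH(OH): –OH on an sp³ carbon → alcohol (secondary).
  CH(OCOCH3): pendant –OC(=O)CH3: an acyloxy group → ester.
  CH2OH: –OH on an sp³ carbon → alcohol.
Alcohol appears at: CH(OH), CH(OH), CH(OH), CH(OH), CH(OH), CH2OH → 6.

6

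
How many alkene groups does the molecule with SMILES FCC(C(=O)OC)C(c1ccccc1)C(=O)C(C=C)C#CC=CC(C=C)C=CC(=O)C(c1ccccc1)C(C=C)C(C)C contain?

5

Working along the chain:
  FCH2: halogen on an sp³ carbon → alkyl halide.
  CH(COOCH3): pendant –COOCH3: carbonyl C bonded to C and –OCH3 → ester.
  CH(C6H5): pendant –C6H5: benzene ring → arene.
  CO: –C(=O)– with carbon on both sides → ketone.
  CH(CH=CH2): pendant –CH=CH2: C=C double bond → alkene.
  C≡C: C≡C triple bond → alkyne.
  CH=CH: C=C double bond → alkene.
  CH(CH=CH2): pendant –CH=CH2: C=C double bond → alkene.
  CH=CH: C=C double bond → alkene.
  CO: –C(=O)– with carbon on both sides → ketone.
  CH(C6H5): pendant –C6H5: benzene ring → arene.
  CH(CH=CH2): pendant –CH=CH2: C=C double bond → alkene.
Alkene appears at: CH(CH=CH2), CH=CH, CH(CH=CH2), CH=CH, CH(CH=CH2) → 5.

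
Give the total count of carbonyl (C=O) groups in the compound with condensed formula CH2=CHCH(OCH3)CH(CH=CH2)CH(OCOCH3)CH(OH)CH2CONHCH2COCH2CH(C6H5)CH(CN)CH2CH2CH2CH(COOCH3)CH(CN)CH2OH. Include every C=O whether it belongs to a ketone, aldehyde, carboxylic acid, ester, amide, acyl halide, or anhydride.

CH(OCOCH3): ester, 1 C=O (running total 1).
CH2CONHCH2: amide, 1 C=O (running total 2).
CO: ketone, 1 C=O (running total 3).
CH(COOCH3): ester, 1 C=O (running total 4).

4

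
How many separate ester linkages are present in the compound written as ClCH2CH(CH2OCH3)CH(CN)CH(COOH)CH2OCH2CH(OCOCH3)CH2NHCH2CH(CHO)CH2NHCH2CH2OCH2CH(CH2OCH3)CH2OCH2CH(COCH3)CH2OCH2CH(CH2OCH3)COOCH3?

2

halogen on an sp³ carbon → alkyl halide.
pendant –CH2OCH3: C–O–C linkage → ether.
pendant –C≡N: nitrile.
pendant –COOH: carbonyl C bonded to C and –OH → carboxylic acid.
C–O–C with sp³ carbons on both sides and no adjacent C=O → ether.
pendant –OC(=O)CH3: an acyloxy group → ester.
C–N–C with sp³ carbons and no adjacent C=O → amine (secondary).
pendant –CHO: carbonyl C bonded to C and H → aldehyde.
C–N–C with sp³ carbons and no adjacent C=O → amine (secondary).
C–O–C with sp³ carbons on both sides and no adjacent C=O → ether.
pendant –CH2OCH3: C–O–C linkage → ether.
C–O–C with sp³ carbons on both sides and no adjacent C=O → ether.
pendant –COCH3: carbonyl C bonded to two carbons → ketone.
C–O–C with sp³ carbons on both sides and no adjacent C=O → ether.
pendant –CH2OCH3: C–O–C linkage → ether.
–C(=O)OCH3: carbonyl C bonded to C and to –OCH3 → ester (not ketone + ether).
Ester appears at: CH(OCOCH3), COOCH3 → 2.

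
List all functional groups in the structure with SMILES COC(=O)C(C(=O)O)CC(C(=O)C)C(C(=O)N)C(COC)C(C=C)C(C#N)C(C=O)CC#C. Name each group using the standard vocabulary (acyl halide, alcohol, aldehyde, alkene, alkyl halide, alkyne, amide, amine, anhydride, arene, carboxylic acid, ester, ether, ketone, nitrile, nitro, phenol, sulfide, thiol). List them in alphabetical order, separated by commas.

CH3O–C(=O)–: carbonyl C bonded to C and to –OCH3 → ester (not ketone + ether).
pendant –COOH: carbonyl C bonded to C and –OH → carboxylic acid.
pendant –COCH3: carbonyl C bonded to two carbons → ketone.
pendant –CONH2: carbonyl C bonded to C and N → amide.
pendant –CH2OCH3: C–O–C linkage → ether.
pendant –CH=CH2: C=C double bond → alkene.
pendant –C≡N: nitrile.
pendant –CHO: carbonyl C bonded to C and H → aldehyde.
C≡C triple bond → alkyne.

aldehyde, alkene, alkyne, amide, carboxylic acid, ester, ether, ketone, nitrile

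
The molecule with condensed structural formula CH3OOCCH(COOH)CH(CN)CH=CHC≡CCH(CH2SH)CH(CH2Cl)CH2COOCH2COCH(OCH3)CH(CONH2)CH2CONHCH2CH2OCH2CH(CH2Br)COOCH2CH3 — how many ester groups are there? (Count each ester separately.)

3

Reading the structure from left to right:
  CH3OOC: CH3O–C(=O)–: carbonyl C bonded to C and to –OCH3 → ester (not ketone + ether).
  CH(COOH): pendant –COOH: carbonyl C bonded to C and –OH → carboxylic acid.
  CH(CN): pendant –C≡N: nitrile.
  CH=CH: C=C double bond → alkene.
  C≡C: C≡C triple bond → alkyne.
  CH(CH2SH): pendant –CH2SH → thiol.
  CH(CH2Cl): pendant –CH2X: halogen on sp³ carbon → alkyl halide.
  CH2COOCH2: –C(=O)–O–C with C on the carbonyl side → ester.
  CO: –C(=O)– with carbon on both sides → ketone.
  CH(OCH3): pendant –OCH3: C–O–C with sp³ C, no adjacent C=O → ether.
  CH(CONH2): pendant –CONH2: carbonyl C bonded to C and N → amide.
  CH2CONHCH2: –C(=O)–N– linkage → amide (the N is not an amine).
  CH2OCH2: C–O–C with sp³ carbons on both sides and no adjacent C=O → ether.
  CH(CH2Br): pendant –CH2X: halogen on sp³ carbon → alkyl halide.
  COOCH2CH3: –C(=O)OCH2CH3: carbonyl C bonded to C and to –OEt → ester.
Ester appears at: CH3OOC, CH2COOCH2, COOCH2CH3 → 3.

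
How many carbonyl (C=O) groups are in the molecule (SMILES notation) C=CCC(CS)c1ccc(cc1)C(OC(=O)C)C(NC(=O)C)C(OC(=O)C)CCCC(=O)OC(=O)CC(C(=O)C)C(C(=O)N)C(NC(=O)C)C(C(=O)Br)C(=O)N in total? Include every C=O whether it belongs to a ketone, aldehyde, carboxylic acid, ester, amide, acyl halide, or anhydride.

10

CH(OCOCH3): ester, 1 C=O (running total 1).
CH(NHCOCH3): amide, 1 C=O (running total 2).
CH(OCOCH3): ester, 1 C=O (running total 3).
CH2CO-O-COCH2: anhydride, 2 C=O (running total 5).
CH(COCH3): ketone, 1 C=O (running total 6).
CH(CONH2): amide, 1 C=O (running total 7).
CH(NHCOCH3): amide, 1 C=O (running total 8).
CH(COBr): acyl halide, 1 C=O (running total 9).
CONH2: amide, 1 C=O (running total 10).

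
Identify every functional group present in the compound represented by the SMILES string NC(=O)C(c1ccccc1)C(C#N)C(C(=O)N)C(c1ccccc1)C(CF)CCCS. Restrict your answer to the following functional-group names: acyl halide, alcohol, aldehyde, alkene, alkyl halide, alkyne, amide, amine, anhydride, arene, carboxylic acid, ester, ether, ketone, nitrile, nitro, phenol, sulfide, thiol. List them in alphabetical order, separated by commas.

Reading the structure from left to right:
  H2NCO: –C(=O)NH2: carbonyl C bonded to C and to N → amide (the N is not a separate amine).
  CH(C6H5): pendant –C6H5: benzene ring → arene.
  CH(CN): pendant –C≡N: nitrile.
  CH(CONH2): pendant –CONH2: carbonyl C bonded to C and N → amide.
  CH(C6H5): pendant –C6H5: benzene ring → arene.
  CH(CH2F): pendant –CH2X: halogen on sp³ carbon → alkyl halide.
  CH2SH: –SH on an sp³ carbon → thiol.

alkyl halide, amide, arene, nitrile, thiol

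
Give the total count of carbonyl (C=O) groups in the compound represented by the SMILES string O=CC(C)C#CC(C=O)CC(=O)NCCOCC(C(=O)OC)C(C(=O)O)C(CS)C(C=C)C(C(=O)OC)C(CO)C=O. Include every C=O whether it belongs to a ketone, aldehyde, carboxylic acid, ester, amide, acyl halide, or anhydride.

7

OHC: aldehyde, 1 C=O (running total 1).
CH(CHO): aldehyde, 1 C=O (running total 2).
CH2CONHCH2: amide, 1 C=O (running total 3).
CH(COOCH3): ester, 1 C=O (running total 4).
CH(COOH): carboxylic acid, 1 C=O (running total 5).
CH(COOCH3): ester, 1 C=O (running total 6).
CHO: aldehyde, 1 C=O (running total 7).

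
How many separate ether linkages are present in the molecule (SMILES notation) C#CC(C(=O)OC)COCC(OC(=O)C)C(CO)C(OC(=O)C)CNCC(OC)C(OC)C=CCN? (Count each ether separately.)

Working along the chain:
  HC≡C: C≡C triple bond → alkyne.
  CH(COOCH3): pendant –COOCH3: carbonyl C bonded to C and –OCH3 → ester.
  CH2OCH2: C–O–C with sp³ carbons on both sides and no adjacent C=O → ether.
  CH(OCOCH3): pendant –OC(=O)CH3: an acyloxy group → ester.
  CH(CH2OH): pendant –CH2OH on an sp³ backbone C → alcohol.
  CH(OCOCH3): pendant –OC(=O)CH3: an acyloxy group → ester.
  CH2NHCH2: C–N–C with sp³ carbons and no adjacent C=O → amine (secondary).
  CH(OCH3): pendant –OCH3: C–O–C with sp³ C, no adjacent C=O → ether.
  CH(OCH3): pendant –OCH3: C–O–C with sp³ C, no adjacent C=O → ether.
  CH=CH: C=C double bond → alkene.
  CH2NH2: –NH2 on an sp³ carbon with no adjacent C=O → amine.
Ether appears at: CH2OCH2, CH(OCH3), CH(OCH3) → 3.

3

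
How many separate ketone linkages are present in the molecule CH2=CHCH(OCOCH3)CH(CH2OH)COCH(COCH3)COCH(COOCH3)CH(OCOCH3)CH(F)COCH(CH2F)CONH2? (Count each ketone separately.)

C=C double bond → alkene.
pendant –OC(=O)CH3: an acyloxy group → ester.
pendant –CH2OH on an sp³ backbone C → alcohol.
–C(=O)– with carbon on both sides → ketone.
pendant –COCH3: carbonyl C bonded to two carbons → ketone.
–C(=O)– with carbon on both sides → ketone.
pendant –COOCH3: carbonyl C bonded to C and –OCH3 → ester.
pendant –OC(=O)CH3: an acyloxy group → ester.
halogen on an sp³ carbon → alkyl halide.
–C(=O)– with carbon on both sides → ketone.
pendant –CH2X: halogen on sp³ carbon → alkyl halide.
–C(=O)NH2: carbonyl C bonded to C and to N → amide (the N is not a separate amine).
Ketone appears at: CO, CH(COCH3), CO, CO → 4.

4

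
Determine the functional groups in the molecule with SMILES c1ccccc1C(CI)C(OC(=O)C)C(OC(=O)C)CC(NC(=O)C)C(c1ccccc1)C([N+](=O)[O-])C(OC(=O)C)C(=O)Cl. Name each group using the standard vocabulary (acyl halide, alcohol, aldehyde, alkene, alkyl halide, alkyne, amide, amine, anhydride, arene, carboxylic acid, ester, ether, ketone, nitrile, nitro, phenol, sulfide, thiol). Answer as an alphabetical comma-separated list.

acyl halide, alkyl halide, amide, arene, ester, nitro

C6H5– phenyl ring → arene.
pendant –CH2X: halogen on sp³ carbon → alkyl halide.
pendant –OC(=O)CH3: an acyloxy group → ester.
pendant –OC(=O)CH3: an acyloxy group → ester.
pendant –NHC(=O)CH3: N bonded to a carbonyl → amide (not amine).
pendant –C6H5: benzene ring → arene.
–NO2 on an sp³ carbon → nitro (the N=O is not a carbonyl).
pendant –OC(=O)CH3: an acyloxy group → ester.
–C(=O)Cl: carbonyl C bonded to C and to a halogen → acyl halide (not alkyl halide).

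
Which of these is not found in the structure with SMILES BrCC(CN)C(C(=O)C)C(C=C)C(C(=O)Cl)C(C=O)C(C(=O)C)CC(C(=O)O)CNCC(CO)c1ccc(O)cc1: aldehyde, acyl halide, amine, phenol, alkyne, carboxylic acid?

carboxylic acid: present (CH(COOH) — pendant –COOH: carbonyl C bonded to C and –OH → carboxylic acid).
aldehyde: present (CH(CHO) — pendant –CHO: carbonyl C bonded to C and H → aldehyde).
acyl halide: present (CH(COCl) — pendant –C(=O)X: carbonyl C bonded to C and halogen → acyl halide).
amine: present (CH(CH2NH2) — pendant –CH2NH2: N on sp³ C, no adjacent C=O → amine).
phenol: present (C6H4OH — –OH attached directly to an aromatic ring → phenol (not alcohol); the ring itself is an arene).
alkyne: no segment matches this pattern.

alkyne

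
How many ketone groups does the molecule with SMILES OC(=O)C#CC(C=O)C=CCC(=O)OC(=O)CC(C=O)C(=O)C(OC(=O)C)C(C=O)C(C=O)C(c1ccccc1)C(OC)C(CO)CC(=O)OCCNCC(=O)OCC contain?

1

–COOH: carbonyl C bonded to –OH and C → carboxylic acid (the –OH is not a separate alcohol).
C≡C triple bond → alkyne.
pendant –CHO: carbonyl C bonded to C and H → aldehyde.
C=C double bond → alkene.
two acyl groups sharing one oxygen, –C(=O)–O–C(=O)– → anhydride.
pendant –CHO: carbonyl C bonded to C and H → aldehyde.
–C(=O)– with carbon on both sides → ketone.
pendant –OC(=O)CH3: an acyloxy group → ester.
pendant –CHO: carbonyl C bonded to C and H → aldehyde.
pendant –CHO: carbonyl C bonded to C and H → aldehyde.
pendant –C6H5: benzene ring → arene.
pendant –OCH3: C–O–C with sp³ C, no adjacent C=O → ether.
pendant –CH2OH on an sp³ backbone C → alcohol.
–C(=O)–O–C with C on the carbonyl side → ester.
C–N–C with sp³ carbons and no adjacent C=O → amine (secondary).
–C(=O)OCH2CH3: carbonyl C bonded to C and to –OEt → ester.
Ketone appears at: CO → 1.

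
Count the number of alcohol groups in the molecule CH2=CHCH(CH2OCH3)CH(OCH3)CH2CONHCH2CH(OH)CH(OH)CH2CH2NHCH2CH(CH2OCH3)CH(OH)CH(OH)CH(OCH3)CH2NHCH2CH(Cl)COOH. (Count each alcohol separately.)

Reading the structure from left to right:
  CH2=CH: C=C double bond → alkene.
  CH(CH2OCH3): pendant –CH2OCH3: C–O–C linkage → ether.
  CH(OCH3): pendant –OCH3: C–O–C with sp³ C, no adjacent C=O → ether.
  CH2CONHCH2: –C(=O)–N– linkage → amide (the N is not an amine).
  CH(OH): –OH on an sp³ carbon → alcohol (secondary).
  CH(OH): –OH on an sp³ carbon → alcohol (secondary).
  CH2NHCH2: C–N–C with sp³ carbons and no adjacent C=O → amine (secondary).
  CH(CH2OCH3): pendant –CH2OCH3: C–O–C linkage → ether.
  CH(OH): –OH on an sp³ carbon → alcohol (secondary).
  CH(OH): –OH on an sp³ carbon → alcohol (secondary).
  CH(OCH3): pendant –OCH3: C–O–C with sp³ C, no adjacent C=O → ether.
  CH2NHCH2: C–N–C with sp³ carbons and no adjacent C=O → amine (secondary).
  CH(Cl): halogen on an sp³ carbon → alkyl halide.
  COOH: –COOH: carbonyl C bonded to –OH and C → carboxylic acid (the –OH is not a separate alcohol).
Alcohol appears at: CH(OH), CH(OH), CH(OH), CH(OH) → 4.

4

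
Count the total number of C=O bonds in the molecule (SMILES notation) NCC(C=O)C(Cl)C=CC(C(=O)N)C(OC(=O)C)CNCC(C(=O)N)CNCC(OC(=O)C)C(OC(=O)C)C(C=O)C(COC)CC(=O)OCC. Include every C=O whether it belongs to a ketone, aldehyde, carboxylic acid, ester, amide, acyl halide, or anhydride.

CH(CHO): aldehyde, 1 C=O (running total 1).
CH(CONH2): amide, 1 C=O (running total 2).
CH(OCOCH3): ester, 1 C=O (running total 3).
CH(CONH2): amide, 1 C=O (running total 4).
CH(OCOCH3): ester, 1 C=O (running total 5).
CH(OCOCH3): ester, 1 C=O (running total 6).
CH(CHO): aldehyde, 1 C=O (running total 7).
CH2COOCH2: ester, 1 C=O (running total 8).

8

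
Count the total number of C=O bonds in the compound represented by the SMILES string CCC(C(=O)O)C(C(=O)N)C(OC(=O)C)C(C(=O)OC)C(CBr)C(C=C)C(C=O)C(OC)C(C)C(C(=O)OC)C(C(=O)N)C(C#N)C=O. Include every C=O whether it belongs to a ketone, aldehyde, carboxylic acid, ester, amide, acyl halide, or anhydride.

CH(COOH): carboxylic acid, 1 C=O (running total 1).
CH(CONH2): amide, 1 C=O (running total 2).
CH(OCOCH3): ester, 1 C=O (running total 3).
CH(COOCH3): ester, 1 C=O (running total 4).
CH(CHO): aldehyde, 1 C=O (running total 5).
CH(COOCH3): ester, 1 C=O (running total 6).
CH(CONH2): amide, 1 C=O (running total 7).
CHO: aldehyde, 1 C=O (running total 8).

8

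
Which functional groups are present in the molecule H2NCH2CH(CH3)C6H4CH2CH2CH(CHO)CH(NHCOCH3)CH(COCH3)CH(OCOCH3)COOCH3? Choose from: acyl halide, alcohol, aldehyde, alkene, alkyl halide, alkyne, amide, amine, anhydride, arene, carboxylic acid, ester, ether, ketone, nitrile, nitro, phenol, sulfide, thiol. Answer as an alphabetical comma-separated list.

aldehyde, amide, amine, arene, ester, ketone

Working along the chain:
  H2NCH2: –NH2 on an sp³ carbon with no adjacent C=O → amine.
  C6H4: para-disubstituted benzene ring → arene.
  CH(CHO): pendant –CHO: carbonyl C bonded to C and H → aldehyde.
  CH(NHCOCH3): pendant –NHC(=O)CH3: N bonded to a carbonyl → amide (not amine).
  CH(COCH3): pendant –COCH3: carbonyl C bonded to two carbons → ketone.
  CH(OCOCH3): pendant –OC(=O)CH3: an acyloxy group → ester.
  COOCH3: –C(=O)OCH3: carbonyl C bonded to C and to –OCH3 → ester (not ketone + ether).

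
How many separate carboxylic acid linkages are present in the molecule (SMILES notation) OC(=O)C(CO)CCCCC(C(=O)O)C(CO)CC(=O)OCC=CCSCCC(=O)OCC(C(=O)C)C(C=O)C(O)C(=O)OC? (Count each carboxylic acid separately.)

2

Working along the chain:
  HOOC: –COOH: carbonyl C bonded to –OH and C → carboxylic acid (the –OH is not a separate alcohol).
  CH(CH2OH): pendant –CH2OH on an sp³ backbone C → alcohol.
  CH(COOH): pendant –COOH: carbonyl C bonded to C and –OH → carboxylic acid.
  CH(CH2OH): pendant –CH2OH on an sp³ backbone C → alcohol.
  CH2COOCH2: –C(=O)–O–C with C on the carbonyl side → ester.
  CH=CH: C=C double bond → alkene.
  CH2SCH2: C–S–C linkage → sulfide (thioether).
  CH2COOCH2: –C(=O)–O–C with C on the carbonyl side → ester.
  CH(COCH3): pendant –COCH3: carbonyl C bonded to two carbons → ketone.
  CH(CHO): pendant –CHO: carbonyl C bonded to C and H → aldehyde.
  CH(OH): –OH on an sp³ carbon → alcohol (secondary).
  COOCH3: –C(=O)OCH3: carbonyl C bonded to C and to –OCH3 → ester (not ketone + ether).
Carboxylic acid appears at: HOOC, CH(COOH) → 2.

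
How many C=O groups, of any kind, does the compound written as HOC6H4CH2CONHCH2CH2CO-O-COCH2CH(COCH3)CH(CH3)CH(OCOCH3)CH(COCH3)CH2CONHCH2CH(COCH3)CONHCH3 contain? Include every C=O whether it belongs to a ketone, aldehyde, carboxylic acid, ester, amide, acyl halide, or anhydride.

CH2CONHCH2: amide, 1 C=O (running total 1).
CH2CO-O-COCH2: anhydride, 2 C=O (running total 3).
CH(COCH3): ketone, 1 C=O (running total 4).
CH(OCOCH3): ester, 1 C=O (running total 5).
CH(COCH3): ketone, 1 C=O (running total 6).
CH2CONHCH2: amide, 1 C=O (running total 7).
CH(COCH3): ketone, 1 C=O (running total 8).
CONHCH3: amide, 1 C=O (running total 9).

9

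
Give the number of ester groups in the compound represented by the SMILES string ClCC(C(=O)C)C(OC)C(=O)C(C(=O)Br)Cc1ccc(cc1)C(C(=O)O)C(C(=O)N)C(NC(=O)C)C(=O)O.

Working along the chain:
  ClCH2: halogen on an sp³ carbon → alkyl halide.
  CH(COCH3): pendant –COCH3: carbonyl C bonded to two carbons → ketone.
  CH(OCH3): pendant –OCH3: C–O–C with sp³ C, no adjacent C=O → ether.
  CO: –C(=O)– with carbon on both sides → ketone.
  CH(COBr): pendant –C(=O)X: carbonyl C bonded to C and halogen → acyl halide.
  C6H4: para-disubstituted benzene ring → arene.
  CH(COOH): pendant –COOH: carbonyl C bonded to C and –OH → carboxylic acid.
  CH(CONH2): pendant –CONH2: carbonyl C bonded to C and N → amide.
  CH(NHCOCH3): pendant –NHC(=O)CH3: N bonded to a carbonyl → amide (not amine).
  COOH: –COOH: carbonyl C bonded to –OH and C → carboxylic acid (the –OH is not a separate alcohol).
No segment is a ester: CH(COCH3) is ketone, not ester; CH(OCH3) is ether, not ester; CO is ketone, not ester. → 0.

0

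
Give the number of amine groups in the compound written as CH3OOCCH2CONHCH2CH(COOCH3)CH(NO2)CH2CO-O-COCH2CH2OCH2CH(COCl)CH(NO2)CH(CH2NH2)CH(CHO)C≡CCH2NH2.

Taking each segment in turn:
  CH3OOC: CH3O–C(=O)–: carbonyl C bonded to C and to –OCH3 → ester (not ketone + ether).
  CH2CONHCH2: –C(=O)–N– linkage → amide (the N is not an amine).
  CH(COOCH3): pendant –COOCH3: carbonyl C bonded to C and –OCH3 → ester.
  CH(NO2): –NO2 on an sp³ carbon → nitro (the N=O is not a carbonyl).
  CH2CO-O-COCH2: two acyl groups sharing one oxygen, –C(=O)–O–C(=O)– → anhydride.
  CH2OCH2: C–O–C with sp³ carbons on both sides and no adjacent C=O → ether.
  CH(COCl): pendant –C(=O)X: carbonyl C bonded to C and halogen → acyl halide.
  CH(NO2): –NO2 on an sp³ carbon → nitro (the N=O is not a carbonyl).
  CH(CH2NH2): pendant –CH2NH2: N on sp³ C, no adjacent C=O → amine.
  CH(CHO): pendant –CHO: carbonyl C bonded to C and H → aldehyde.
  C≡C: C≡C triple bond → alkyne.
  CH2NH2: –NH2 on an sp³ carbon with no adjacent C=O → amine.
Amine appears at: CH(CH2NH2), CH2NH2 → 2.

2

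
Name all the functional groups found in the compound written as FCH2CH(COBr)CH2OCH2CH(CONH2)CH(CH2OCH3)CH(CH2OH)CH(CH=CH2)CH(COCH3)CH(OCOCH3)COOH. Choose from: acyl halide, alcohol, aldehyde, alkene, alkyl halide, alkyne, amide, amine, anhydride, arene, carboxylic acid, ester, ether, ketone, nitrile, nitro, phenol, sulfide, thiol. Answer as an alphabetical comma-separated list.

halogen on an sp³ carbon → alkyl halide.
pendant –C(=O)X: carbonyl C bonded to C and halogen → acyl halide.
C–O–C with sp³ carbons on both sides and no adjacent C=O → ether.
pendant –CONH2: carbonyl C bonded to C and N → amide.
pendant –CH2OCH3: C–O–C linkage → ether.
pendant –CH2OH on an sp³ backbone C → alcohol.
pendant –CH=CH2: C=C double bond → alkene.
pendant –COCH3: carbonyl C bonded to two carbons → ketone.
pendant –OC(=O)CH3: an acyloxy group → ester.
–COOH: carbonyl C bonded to –OH and C → carboxylic acid (the –OH is not a separate alcohol).

acyl halide, alcohol, alkene, alkyl halide, amide, carboxylic acid, ester, ether, ketone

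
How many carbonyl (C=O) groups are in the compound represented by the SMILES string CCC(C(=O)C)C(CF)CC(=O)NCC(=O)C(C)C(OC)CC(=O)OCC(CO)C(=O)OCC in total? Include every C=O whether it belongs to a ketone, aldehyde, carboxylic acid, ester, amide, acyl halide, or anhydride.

5

CH(COCH3): ketone, 1 C=O (running total 1).
CH2CONHCH2: amide, 1 C=O (running total 2).
CO: ketone, 1 C=O (running total 3).
CH2COOCH2: ester, 1 C=O (running total 4).
COOCH2CH3: ester, 1 C=O (running total 5).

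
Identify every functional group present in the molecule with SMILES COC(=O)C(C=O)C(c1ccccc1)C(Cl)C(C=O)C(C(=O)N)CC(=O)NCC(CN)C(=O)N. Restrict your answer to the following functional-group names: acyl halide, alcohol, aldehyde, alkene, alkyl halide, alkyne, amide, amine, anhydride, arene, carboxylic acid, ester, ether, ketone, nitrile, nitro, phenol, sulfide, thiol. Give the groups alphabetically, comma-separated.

Reading the structure from left to right:
  CH3OOC: CH3O–C(=O)–: carbonyl C bonded to C and to –OCH3 → ester (not ketone + ether).
  CH(CHO): pendant –CHO: carbonyl C bonded to C and H → aldehyde.
  CH(C6H5): pendant –C6H5: benzene ring → arene.
  CH(Cl): halogen on an sp³ carbon → alkyl halide.
  CH(CHO): pendant –CHO: carbonyl C bonded to C and H → aldehyde.
  CH(CONH2): pendant –CONH2: carbonyl C bonded to C and N → amide.
  CH2CONHCH2: –C(=O)–N– linkage → amide (the N is not an amine).
  CH(CH2NH2): pendant –CH2NH2: N on sp³ C, no adjacent C=O → amine.
  CONH2: –C(=O)NH2: carbonyl C bonded to C and to N → amide (the N is not a separate amine).

aldehyde, alkyl halide, amide, amine, arene, ester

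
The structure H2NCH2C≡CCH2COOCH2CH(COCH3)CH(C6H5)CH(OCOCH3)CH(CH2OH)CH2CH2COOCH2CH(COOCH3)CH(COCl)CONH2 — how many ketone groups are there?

1

Taking each segment in turn:
  H2NCH2: –NH2 on an sp³ carbon with no adjacent C=O → amine.
  C≡C: C≡C triple bond → alkyne.
  CH2COOCH2: –C(=O)–O–C with C on the carbonyl side → ester.
  CH(COCH3): pendant –COCH3: carbonyl C bonded to two carbons → ketone.
  CH(C6H5): pendant –C6H5: benzene ring → arene.
  CH(OCOCH3): pendant –OC(=O)CH3: an acyloxy group → ester.
  CH(CH2OH): pendant –CH2OH on an sp³ backbone C → alcohol.
  CH2COOCH2: –C(=O)–O–C with C on the carbonyl side → ester.
  CH(COOCH3): pendant –COOCH3: carbonyl C bonded to C and –OCH3 → ester.
  CH(COCl): pendant –C(=O)X: carbonyl C bonded to C and halogen → acyl halide.
  CONH2: –C(=O)NH2: carbonyl C bonded to C and to N → amide (the N is not a separate amine).
Ketone appears at: CH(COCH3) → 1.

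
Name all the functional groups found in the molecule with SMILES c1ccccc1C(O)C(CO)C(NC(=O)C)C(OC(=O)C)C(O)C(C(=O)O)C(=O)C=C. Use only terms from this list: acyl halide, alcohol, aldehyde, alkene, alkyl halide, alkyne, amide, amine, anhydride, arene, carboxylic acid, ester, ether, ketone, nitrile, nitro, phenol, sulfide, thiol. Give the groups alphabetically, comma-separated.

alcohol, alkene, amide, arene, carboxylic acid, ester, ketone

C6H5– phenyl ring → arene.
–OH on an sp³ carbon → alcohol (secondary).
pendant –CH2OH on an sp³ backbone C → alcohol.
pendant –NHC(=O)CH3: N bonded to a carbonyl → amide (not amine).
pendant –OC(=O)CH3: an acyloxy group → ester.
–OH on an sp³ carbon → alcohol (secondary).
pendant –COOH: carbonyl C bonded to C and –OH → carboxylic acid.
–C(=O)– with carbon on both sides → ketone.
C=C double bond → alkene.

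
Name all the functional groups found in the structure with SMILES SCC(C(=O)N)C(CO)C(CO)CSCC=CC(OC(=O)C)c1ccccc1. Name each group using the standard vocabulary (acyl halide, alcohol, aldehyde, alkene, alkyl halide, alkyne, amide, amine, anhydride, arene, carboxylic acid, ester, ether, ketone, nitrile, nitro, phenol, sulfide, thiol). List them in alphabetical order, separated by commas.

alcohol, alkene, amide, arene, ester, sulfide, thiol

–SH on an sp³ carbon → thiol.
pendant –CONH2: carbonyl C bonded to C and N → amide.
pendant –CH2OH on an sp³ backbone C → alcohol.
pendant –CH2OH on an sp³ backbone C → alcohol.
C–S–C linkage → sulfide (thioether).
C=C double bond → alkene.
pendant –OC(=O)CH3: an acyloxy group → ester.
–C6H5 phenyl ring → arene.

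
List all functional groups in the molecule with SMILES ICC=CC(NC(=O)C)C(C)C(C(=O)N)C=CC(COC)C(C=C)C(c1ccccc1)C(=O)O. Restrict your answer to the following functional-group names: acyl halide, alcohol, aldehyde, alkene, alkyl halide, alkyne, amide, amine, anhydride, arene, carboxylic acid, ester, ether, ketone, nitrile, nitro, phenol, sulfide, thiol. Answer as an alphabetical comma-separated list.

halogen on an sp³ carbon → alkyl halide.
C=C double bond → alkene.
pendant –NHC(=O)CH3: N bonded to a carbonyl → amide (not amine).
pendant –CONH2: carbonyl C bonded to C and N → amide.
C=C double bond → alkene.
pendant –CH2OCH3: C–O–C linkage → ether.
pendant –CH=CH2: C=C double bond → alkene.
pendant –C6H5: benzene ring → arene.
–COOH: carbonyl C bonded to –OH and C → carboxylic acid (the –OH is not a separate alcohol).

alkene, alkyl halide, amide, arene, carboxylic acid, ether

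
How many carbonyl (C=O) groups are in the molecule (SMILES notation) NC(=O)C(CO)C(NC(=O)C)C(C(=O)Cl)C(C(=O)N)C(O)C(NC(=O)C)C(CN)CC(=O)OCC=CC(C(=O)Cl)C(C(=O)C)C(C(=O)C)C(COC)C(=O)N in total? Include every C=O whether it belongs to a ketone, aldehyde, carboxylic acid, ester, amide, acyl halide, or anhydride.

10

H2NCO: amide, 1 C=O (running total 1).
CH(NHCOCH3): amide, 1 C=O (running total 2).
CH(COCl): acyl halide, 1 C=O (running total 3).
CH(CONH2): amide, 1 C=O (running total 4).
CH(NHCOCH3): amide, 1 C=O (running total 5).
CH2COOCH2: ester, 1 C=O (running total 6).
CH(COCl): acyl halide, 1 C=O (running total 7).
CH(COCH3): ketone, 1 C=O (running total 8).
CH(COCH3): ketone, 1 C=O (running total 9).
CONH2: amide, 1 C=O (running total 10).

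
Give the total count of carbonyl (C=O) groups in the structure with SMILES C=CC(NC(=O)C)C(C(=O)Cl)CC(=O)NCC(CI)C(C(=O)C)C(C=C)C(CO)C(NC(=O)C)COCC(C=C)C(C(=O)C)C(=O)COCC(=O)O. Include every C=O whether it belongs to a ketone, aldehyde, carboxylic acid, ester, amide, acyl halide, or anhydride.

CH(NHCOCH3): amide, 1 C=O (running total 1).
CH(COCl): acyl halide, 1 C=O (running total 2).
CH2CONHCH2: amide, 1 C=O (running total 3).
CH(COCH3): ketone, 1 C=O (running total 4).
CH(NHCOCH3): amide, 1 C=O (running total 5).
CH(COCH3): ketone, 1 C=O (running total 6).
CO: ketone, 1 C=O (running total 7).
COOH: carboxylic acid, 1 C=O (running total 8).

8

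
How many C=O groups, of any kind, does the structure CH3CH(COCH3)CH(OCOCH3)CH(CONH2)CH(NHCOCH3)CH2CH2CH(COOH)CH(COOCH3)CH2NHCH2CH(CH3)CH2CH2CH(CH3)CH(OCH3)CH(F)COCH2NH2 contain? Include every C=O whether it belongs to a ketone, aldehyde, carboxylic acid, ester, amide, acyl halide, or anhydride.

CH(COCH3): ketone, 1 C=O (running total 1).
CH(OCOCH3): ester, 1 C=O (running total 2).
CH(CONH2): amide, 1 C=O (running total 3).
CH(NHCOCH3): amide, 1 C=O (running total 4).
CH(COOH): carboxylic acid, 1 C=O (running total 5).
CH(COOCH3): ester, 1 C=O (running total 6).
CO: ketone, 1 C=O (running total 7).

7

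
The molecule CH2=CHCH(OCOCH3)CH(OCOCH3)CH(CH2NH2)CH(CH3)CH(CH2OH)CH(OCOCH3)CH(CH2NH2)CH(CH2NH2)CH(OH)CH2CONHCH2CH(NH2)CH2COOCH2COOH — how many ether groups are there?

0

Reading the structure from left to right:
  CH2=CH: C=C double bond → alkene.
  CH(OCOCH3): pendant –OC(=O)CH3: an acyloxy group → ester.
  CH(OCOCH3): pendant –OC(=O)CH3: an acyloxy group → ester.
  CH(CH2NH2): pendant –CH2NH2: N on sp³ C, no adjacent C=O → amine.
  CH(CH2OH): pendant –CH2OH on an sp³ backbone C → alcohol.
  CH(OCOCH3): pendant –OC(=O)CH3: an acyloxy group → ester.
  CH(CH2NH2): pendant –CH2NH2: N on sp³ C, no adjacent C=O → amine.
  CH(CH2NH2): pendant –CH2NH2: N on sp³ C, no adjacent C=O → amine.
  CH(OH): –OH on an sp³ carbon → alcohol (secondary).
  CH2CONHCH2: –C(=O)–N– linkage → amide (the N is not an amine).
  CH(NH2): –NH2 on an sp³ carbon with no adjacent C=O → amine.
  CH2COOCH2: –C(=O)–O–C with C on the carbonyl side → ester.
  COOH: –COOH: carbonyl C bonded to –OH and C → carboxylic acid (the –OH is not a separate alcohol).
No segment is a ether: CH(OCOCH3) is ester, not ether; CH(OCOCH3) is ester, not ether; CH(CH2OH) is alcohol, not ether. → 0.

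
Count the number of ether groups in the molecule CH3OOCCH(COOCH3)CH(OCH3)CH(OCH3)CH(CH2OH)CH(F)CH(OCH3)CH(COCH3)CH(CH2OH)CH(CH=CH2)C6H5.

3

CH3O–C(=O)–: carbonyl C bonded to C and to –OCH3 → ester (not ketone + ether).
pendant –COOCH3: carbonyl C bonded to C and –OCH3 → ester.
pendant –OCH3: C–O–C with sp³ C, no adjacent C=O → ether.
pendant –OCH3: C–O–C with sp³ C, no adjacent C=O → ether.
pendant –CH2OH on an sp³ backbone C → alcohol.
halogen on an sp³ carbon → alkyl halide.
pendant –OCH3: C–O–C with sp³ C, no adjacent C=O → ether.
pendant –COCH3: carbonyl C bonded to two carbons → ketone.
pendant –CH2OH on an sp³ backbone C → alcohol.
pendant –CH=CH2: C=C double bond → alkene.
–C6H5 phenyl ring → arene.
Ether appears at: CH(OCH3), CH(OCH3), CH(OCH3) → 3.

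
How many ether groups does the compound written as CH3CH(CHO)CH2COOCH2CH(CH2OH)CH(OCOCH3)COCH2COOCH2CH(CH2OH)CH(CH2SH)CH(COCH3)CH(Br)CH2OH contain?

0

pendant –CHO: carbonyl C bonded to C and H → aldehyde.
–C(=O)–O–C with C on the carbonyl side → ester.
pendant –CH2OH on an sp³ backbone C → alcohol.
pendant –OC(=O)CH3: an acyloxy group → ester.
–C(=O)– with carbon on both sides → ketone.
–C(=O)–O–C with C on the carbonyl side → ester.
pendant –CH2OH on an sp³ backbone C → alcohol.
pendant –CH2SH → thiol.
pendant –COCH3: carbonyl C bonded to two carbons → ketone.
halogen on an sp³ carbon → alkyl halide.
–OH on an sp³ carbon → alcohol.
No segment is a ether: CH2COOCH2 is ester, not ether; CH(CH2OH) is alcohol, not ether; CH(OCOCH3) is ester, not ether. → 0.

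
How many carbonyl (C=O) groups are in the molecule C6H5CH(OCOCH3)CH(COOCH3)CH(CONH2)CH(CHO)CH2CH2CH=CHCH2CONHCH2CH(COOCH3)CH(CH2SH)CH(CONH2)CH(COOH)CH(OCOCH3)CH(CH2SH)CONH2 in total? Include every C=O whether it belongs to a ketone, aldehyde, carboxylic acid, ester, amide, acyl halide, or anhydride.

CH(OCOCH3): ester, 1 C=O (running total 1).
CH(COOCH3): ester, 1 C=O (running total 2).
CH(CONH2): amide, 1 C=O (running total 3).
CH(CHO): aldehyde, 1 C=O (running total 4).
CH2CONHCH2: amide, 1 C=O (running total 5).
CH(COOCH3): ester, 1 C=O (running total 6).
CH(CONH2): amide, 1 C=O (running total 7).
CH(COOH): carboxylic acid, 1 C=O (running total 8).
CH(OCOCH3): ester, 1 C=O (running total 9).
CONH2: amide, 1 C=O (running total 10).

10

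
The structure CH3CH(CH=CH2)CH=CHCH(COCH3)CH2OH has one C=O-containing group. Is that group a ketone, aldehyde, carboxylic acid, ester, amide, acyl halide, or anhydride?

The carbonyl is in the CH(COCH3) segment: pendant –COCH3: carbonyl C bonded to two carbons → ketone.

ketone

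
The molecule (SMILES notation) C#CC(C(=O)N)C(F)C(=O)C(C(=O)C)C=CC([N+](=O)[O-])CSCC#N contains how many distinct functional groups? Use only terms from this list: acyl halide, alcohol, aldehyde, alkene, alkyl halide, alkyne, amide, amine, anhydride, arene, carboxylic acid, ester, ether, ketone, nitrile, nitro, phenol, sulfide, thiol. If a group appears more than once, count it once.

Reading the structure from left to right:
  HC≡C: C≡C triple bond → alkyne.
  CH(CONH2): pendant –CONH2: carbonyl C bonded to C and N → amide.
  CH(F): halogen on an sp³ carbon → alkyl halide.
  CO: –C(=O)– with carbon on both sides → ketone.
  CH(COCH3): pendant –COCH3: carbonyl C bonded to two carbons → ketone.
  CH=CH: C=C double bond → alkene.
  CH(NO2): –NO2 on an sp³ carbon → nitro (the N=O is not a carbonyl).
  CH2SCH2: C–S–C linkage → sulfide (thioether).
  CN: –C≡N: carbon triple-bonded to nitrogen → nitrile.
Distinct types present: alkene, alkyl halide, alkyne, amide, ketone, nitrile, nitro, sulfide.

8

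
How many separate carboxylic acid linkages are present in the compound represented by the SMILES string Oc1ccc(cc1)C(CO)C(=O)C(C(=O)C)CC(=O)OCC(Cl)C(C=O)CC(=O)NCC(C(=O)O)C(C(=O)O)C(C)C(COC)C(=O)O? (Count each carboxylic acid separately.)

3

Working along the chain:
  HOC6H4: –OH attached directly to an aromatic ring → phenol (not alcohol); the ring itself is an arene.
  CH(CH2OH): pendant –CH2OH on an sp³ backbone C → alcohol.
  CO: –C(=O)– with carbon on both sides → ketone.
  CH(COCH3): pendant –COCH3: carbonyl C bonded to two carbons → ketone.
  CH2COOCH2: –C(=O)–O–C with C on the carbonyl side → ester.
  CH(Cl): halogen on an sp³ carbon → alkyl halide.
  CH(CHO): pendant –CHO: carbonyl C bonded to C and H → aldehyde.
  CH2CONHCH2: –C(=O)–N– linkage → amide (the N is not an amine).
  CH(COOH): pendant –COOH: carbonyl C bonded to C and –OH → carboxylic acid.
  CH(COOH): pendant –COOH: carbonyl C bonded to C and –OH → carboxylic acid.
  CH(CH2OCH3): pendant –CH2OCH3: C–O–C linkage → ether.
  COOH: –COOH: carbonyl C bonded to –OH and C → carboxylic acid (the –OH is not a separate alcohol).
Carboxylic acid appears at: CH(COOH), CH(COOH), COOH → 3.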